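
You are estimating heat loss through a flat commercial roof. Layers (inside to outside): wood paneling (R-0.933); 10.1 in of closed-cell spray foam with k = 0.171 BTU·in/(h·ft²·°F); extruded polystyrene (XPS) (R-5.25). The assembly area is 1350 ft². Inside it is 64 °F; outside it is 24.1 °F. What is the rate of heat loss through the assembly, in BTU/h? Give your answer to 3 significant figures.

10.1/0.171 = 59.06
R_total = 0.933 + 59.06 + 5.25 = 65.25 ft²·°F·h/BTU
Q = A·ΔT/R = 1350 × (64 − 24.1) / 65.25 = 825.6 BTU/h

826 BTU/h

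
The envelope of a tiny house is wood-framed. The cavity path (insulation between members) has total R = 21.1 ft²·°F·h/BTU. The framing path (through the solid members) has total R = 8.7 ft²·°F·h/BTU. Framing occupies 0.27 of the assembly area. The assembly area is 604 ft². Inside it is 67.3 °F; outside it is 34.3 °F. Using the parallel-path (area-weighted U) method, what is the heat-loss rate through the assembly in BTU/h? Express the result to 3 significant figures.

U_eff = 0.73/21.1 + 0.27/8.7 = 0.0346 + 0.03103 = 0.06563
R_eff = 1/U_eff = 15.24 ft²·°F·h/BTU
Q = 604 × (67.3 − 34.3) / 15.24 = 1308 BTU/h

1310 BTU/h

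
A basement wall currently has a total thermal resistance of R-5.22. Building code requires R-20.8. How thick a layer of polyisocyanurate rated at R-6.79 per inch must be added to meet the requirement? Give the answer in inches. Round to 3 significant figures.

2.29 in

ΔR = 20.8 − 5.22 = 15.58 ft²·°F·h/BTU
L = ΔR / (R/in) = 15.58/6.79 = 2.295 in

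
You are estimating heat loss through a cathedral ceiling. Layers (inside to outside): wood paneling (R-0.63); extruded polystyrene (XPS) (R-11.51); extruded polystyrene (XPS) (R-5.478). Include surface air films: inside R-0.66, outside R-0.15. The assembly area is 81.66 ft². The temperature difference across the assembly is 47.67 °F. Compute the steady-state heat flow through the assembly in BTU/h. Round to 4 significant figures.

R_total = 0.66 + 0.63 + 11.51 + 5.478 + 0.15 = 18.428 ft²·°F·h/BTU
Q = A·ΔT/R = 81.66 × 47.67 / 18.428 = 211.24 BTU/h

211.2 BTU/h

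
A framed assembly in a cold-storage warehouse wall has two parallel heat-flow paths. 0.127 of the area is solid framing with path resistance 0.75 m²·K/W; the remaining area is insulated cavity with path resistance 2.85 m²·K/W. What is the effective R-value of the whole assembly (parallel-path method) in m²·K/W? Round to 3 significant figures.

U_eff = 0.873/2.85 + 0.127/0.75 = 0.3063 + 0.1693 = 0.4756
R_eff = 1/U_eff = 2.102 m²·K/W

2.10 m²·K/W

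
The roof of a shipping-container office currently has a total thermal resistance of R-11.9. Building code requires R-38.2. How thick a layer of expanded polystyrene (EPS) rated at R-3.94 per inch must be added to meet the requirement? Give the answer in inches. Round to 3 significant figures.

ΔR = 38.2 − 11.9 = 26.3 ft²·°F·h/BTU
L = ΔR / (R/in) = 26.3/3.94 = 6.675 in

6.68 in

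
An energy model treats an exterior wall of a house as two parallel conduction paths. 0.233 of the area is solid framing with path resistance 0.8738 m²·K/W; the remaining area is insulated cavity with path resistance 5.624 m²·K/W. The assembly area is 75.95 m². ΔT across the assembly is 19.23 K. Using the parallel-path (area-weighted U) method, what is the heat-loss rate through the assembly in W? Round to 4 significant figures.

U_eff = 0.767/5.624 + 0.233/0.8738 = 0.13638 + 0.26665 = 0.40303
R_eff = 1/U_eff = 2.4812 m²·K/W
Q = 75.95 × 19.23 / 2.4812 = 588.63 W

588.6 W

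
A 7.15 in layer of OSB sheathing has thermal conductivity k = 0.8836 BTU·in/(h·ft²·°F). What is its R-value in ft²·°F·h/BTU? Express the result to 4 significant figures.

8.092 ft²·°F·h/BTU

R = L/k = 7.15/0.8836 = 8.0919 ft²·°F·h/BTU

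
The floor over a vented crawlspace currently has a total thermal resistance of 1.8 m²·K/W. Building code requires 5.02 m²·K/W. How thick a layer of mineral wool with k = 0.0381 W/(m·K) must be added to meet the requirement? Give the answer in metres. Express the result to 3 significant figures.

0.123 m

ΔR = 5.02 − 1.8 = 3.22 m²·K/W
L = ΔR × k = 3.22 × 0.0381 = 0.1227 m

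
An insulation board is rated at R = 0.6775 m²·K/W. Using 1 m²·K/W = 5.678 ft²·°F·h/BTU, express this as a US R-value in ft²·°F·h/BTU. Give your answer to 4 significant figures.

3.847 ft²·°F·h/BTU

R_US = 0.6775 × 5.678 = 3.8468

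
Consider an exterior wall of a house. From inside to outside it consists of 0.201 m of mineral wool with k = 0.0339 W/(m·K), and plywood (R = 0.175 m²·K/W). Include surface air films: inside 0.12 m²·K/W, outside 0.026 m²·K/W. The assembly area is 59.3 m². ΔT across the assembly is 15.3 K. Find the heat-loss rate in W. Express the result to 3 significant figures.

145 W

0.201/0.0339 = 5.929
R_total = 0.12 + 5.929 + 0.175 + 0.026 = 6.25 m²·K/W
Q = A·ΔT/R = 59.3 × 15.3 / 6.25 = 145.2 W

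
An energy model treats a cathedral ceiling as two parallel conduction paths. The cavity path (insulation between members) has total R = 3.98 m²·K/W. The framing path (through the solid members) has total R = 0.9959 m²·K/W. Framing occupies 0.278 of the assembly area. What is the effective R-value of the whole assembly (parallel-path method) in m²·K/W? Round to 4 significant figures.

2.171 m²·K/W

U_eff = 0.722/3.98 + 0.278/0.9959 = 0.18141 + 0.27914 = 0.46055
R_eff = 1/U_eff = 2.1713 m²·K/W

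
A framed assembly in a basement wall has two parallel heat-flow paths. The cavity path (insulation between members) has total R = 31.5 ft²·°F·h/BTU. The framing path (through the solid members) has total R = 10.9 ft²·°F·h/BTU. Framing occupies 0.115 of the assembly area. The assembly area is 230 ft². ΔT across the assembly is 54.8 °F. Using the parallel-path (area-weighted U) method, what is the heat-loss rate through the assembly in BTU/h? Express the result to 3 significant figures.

U_eff = 0.885/31.5 + 0.115/10.9 = 0.0281 + 0.01055 = 0.03865
R_eff = 1/U_eff = 25.88 ft²·°F·h/BTU
Q = 230 × 54.8 / 25.88 = 487.1 BTU/h

487 BTU/h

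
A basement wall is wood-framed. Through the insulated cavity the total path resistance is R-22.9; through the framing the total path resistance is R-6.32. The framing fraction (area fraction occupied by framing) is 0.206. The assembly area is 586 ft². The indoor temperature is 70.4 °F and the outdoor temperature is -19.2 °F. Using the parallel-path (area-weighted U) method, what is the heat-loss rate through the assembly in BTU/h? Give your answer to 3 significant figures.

3530 BTU/h

U_eff = 0.794/22.9 + 0.206/6.32 = 0.03467 + 0.03259 = 0.06727
R_eff = 1/U_eff = 14.87 ft²·°F·h/BTU
Q = 586 × (70.4 − (-19.2)) / 14.87 = 3532 BTU/h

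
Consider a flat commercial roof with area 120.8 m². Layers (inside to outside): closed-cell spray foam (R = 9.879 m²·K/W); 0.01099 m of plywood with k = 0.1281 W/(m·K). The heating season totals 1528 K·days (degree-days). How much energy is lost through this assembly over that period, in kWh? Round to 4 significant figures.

444.6 kWh

0.01099/0.1281 = 0.085792
R_total = 9.879 + 0.085792 = 9.9648 m²·K/W
E = A × HDD × 24 / R / 1000 = 120.8 × 1528 × 24 / 9.9648 / 1000 = 444.56 kWh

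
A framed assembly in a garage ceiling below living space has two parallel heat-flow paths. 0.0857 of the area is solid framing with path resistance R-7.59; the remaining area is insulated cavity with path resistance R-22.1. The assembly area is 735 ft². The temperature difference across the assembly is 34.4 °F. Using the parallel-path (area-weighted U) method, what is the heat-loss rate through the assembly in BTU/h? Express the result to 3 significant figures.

1330 BTU/h

U_eff = 0.9143/22.1 + 0.0857/7.59 = 0.04137 + 0.01129 = 0.05266
R_eff = 1/U_eff = 18.99 ft²·°F·h/BTU
Q = 735 × 34.4 / 18.99 = 1332 BTU/h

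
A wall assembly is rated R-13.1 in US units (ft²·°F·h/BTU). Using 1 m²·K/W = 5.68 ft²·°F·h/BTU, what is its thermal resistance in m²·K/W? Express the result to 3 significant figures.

2.31 m²·K/W

R_SI = 13.1/5.68 = 2.306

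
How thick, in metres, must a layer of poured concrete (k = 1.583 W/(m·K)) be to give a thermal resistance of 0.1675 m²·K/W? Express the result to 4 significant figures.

0.2652 m

L = R·k = 0.1675 × 1.583 = 0.26515 m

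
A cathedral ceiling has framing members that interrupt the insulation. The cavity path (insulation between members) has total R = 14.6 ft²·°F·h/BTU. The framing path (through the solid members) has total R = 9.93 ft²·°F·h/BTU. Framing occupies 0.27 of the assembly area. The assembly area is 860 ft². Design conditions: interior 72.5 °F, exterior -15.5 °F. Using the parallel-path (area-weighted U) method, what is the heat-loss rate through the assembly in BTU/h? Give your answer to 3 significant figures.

5840 BTU/h

U_eff = 0.73/14.6 + 0.27/9.93 = 0.05 + 0.02719 = 0.07719
R_eff = 1/U_eff = 12.95 ft²·°F·h/BTU
Q = 860 × (72.5 − (-15.5)) / 12.95 = 5842 BTU/h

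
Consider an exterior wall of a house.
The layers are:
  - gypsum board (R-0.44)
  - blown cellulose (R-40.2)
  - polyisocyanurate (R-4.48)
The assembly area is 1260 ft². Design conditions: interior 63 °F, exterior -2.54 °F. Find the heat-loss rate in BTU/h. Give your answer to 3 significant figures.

1830 BTU/h

R_total = 0.44 + 40.2 + 4.48 = 45.12 ft²·°F·h/BTU
Q = A·ΔT/R = 1260 × (63 − (-2.54)) / 45.12 = 1830 BTU/h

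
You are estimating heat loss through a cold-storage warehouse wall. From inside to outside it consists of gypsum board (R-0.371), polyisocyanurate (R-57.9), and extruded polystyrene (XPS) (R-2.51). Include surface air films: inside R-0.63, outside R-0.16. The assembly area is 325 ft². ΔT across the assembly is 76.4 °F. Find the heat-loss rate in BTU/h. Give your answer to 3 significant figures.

403 BTU/h

R_total = 0.63 + 0.371 + 57.9 + 2.51 + 0.16 = 61.57 ft²·°F·h/BTU
Q = A·ΔT/R = 325 × 76.4 / 61.57 = 403.3 BTU/h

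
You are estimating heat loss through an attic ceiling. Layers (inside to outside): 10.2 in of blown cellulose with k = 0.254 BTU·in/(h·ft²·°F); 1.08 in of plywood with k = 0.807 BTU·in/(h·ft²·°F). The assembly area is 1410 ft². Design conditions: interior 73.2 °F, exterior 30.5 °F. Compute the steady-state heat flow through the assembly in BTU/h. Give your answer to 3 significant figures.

1450 BTU/h

10.2/0.254 = 40.16
1.08/0.807 = 1.338
R_total = 40.16 + 1.338 = 41.5 ft²·°F·h/BTU
Q = A·ΔT/R = 1410 × (73.2 − 30.5) / 41.5 = 1451 BTU/h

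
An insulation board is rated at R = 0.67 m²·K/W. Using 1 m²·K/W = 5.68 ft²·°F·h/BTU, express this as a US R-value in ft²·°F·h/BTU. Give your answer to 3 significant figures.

3.81 ft²·°F·h/BTU

R_US = 0.67 × 5.68 = 3.806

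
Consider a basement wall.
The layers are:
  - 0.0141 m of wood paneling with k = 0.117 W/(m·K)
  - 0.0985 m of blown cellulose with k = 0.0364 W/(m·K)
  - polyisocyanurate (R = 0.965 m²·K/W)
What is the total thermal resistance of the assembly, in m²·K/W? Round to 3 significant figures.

0.0141/0.117 = 0.1205
0.0985/0.0364 = 2.706
R_total = 0.1205 + 2.706 + 0.965 = 3.792 m²·K/W

3.79 m²·K/W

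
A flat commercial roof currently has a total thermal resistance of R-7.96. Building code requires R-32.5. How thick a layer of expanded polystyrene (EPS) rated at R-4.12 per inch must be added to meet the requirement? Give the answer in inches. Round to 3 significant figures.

ΔR = 32.5 − 7.96 = 24.54 ft²·°F·h/BTU
L = ΔR / (R/in) = 24.54/4.12 = 5.956 in

5.96 in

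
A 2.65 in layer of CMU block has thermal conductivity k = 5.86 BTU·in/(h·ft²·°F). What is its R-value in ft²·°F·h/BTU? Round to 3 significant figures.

R = L/k = 2.65/5.86 = 0.4522 ft²·°F·h/BTU

0.452 ft²·°F·h/BTU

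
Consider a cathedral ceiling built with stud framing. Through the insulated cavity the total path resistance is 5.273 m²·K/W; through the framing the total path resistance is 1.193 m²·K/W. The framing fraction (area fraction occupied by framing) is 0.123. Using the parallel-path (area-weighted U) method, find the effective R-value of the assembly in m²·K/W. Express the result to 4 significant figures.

3.712 m²·K/W

U_eff = 0.877/5.273 + 0.123/1.193 = 0.16632 + 0.1031 = 0.26942
R_eff = 1/U_eff = 3.7117 m²·K/W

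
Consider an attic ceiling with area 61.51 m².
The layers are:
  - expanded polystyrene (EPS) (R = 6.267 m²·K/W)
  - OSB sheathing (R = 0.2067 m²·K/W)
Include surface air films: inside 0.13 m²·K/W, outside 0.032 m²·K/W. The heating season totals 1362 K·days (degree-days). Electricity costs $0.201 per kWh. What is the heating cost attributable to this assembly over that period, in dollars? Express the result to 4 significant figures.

60.90 dollars

R_total = 0.13 + 6.267 + 0.2067 + 0.032 = 6.6357 m²·K/W
E = A × HDD × 24 / R / 1000 = 61.51 × 1362 × 24 / 6.6357 / 1000 = 303 kWh
Cost = 303 × 0.201 = $60.904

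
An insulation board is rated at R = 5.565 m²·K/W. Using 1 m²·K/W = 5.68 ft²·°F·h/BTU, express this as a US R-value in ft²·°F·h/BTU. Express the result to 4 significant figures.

31.61 ft²·°F·h/BTU

R_US = 5.565 × 5.68 = 31.609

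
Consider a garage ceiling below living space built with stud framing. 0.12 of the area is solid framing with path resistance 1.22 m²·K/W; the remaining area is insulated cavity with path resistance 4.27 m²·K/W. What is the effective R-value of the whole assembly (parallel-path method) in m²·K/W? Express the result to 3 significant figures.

3.28 m²·K/W

U_eff = 0.88/4.27 + 0.12/1.22 = 0.2061 + 0.09836 = 0.3044
R_eff = 1/U_eff = 3.285 m²·K/W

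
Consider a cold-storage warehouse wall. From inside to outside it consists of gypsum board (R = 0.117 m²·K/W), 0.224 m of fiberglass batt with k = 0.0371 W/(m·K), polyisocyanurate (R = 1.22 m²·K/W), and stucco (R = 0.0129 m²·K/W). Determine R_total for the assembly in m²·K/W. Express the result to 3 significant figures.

7.39 m²·K/W

0.224/0.0371 = 6.038
R_total = 0.117 + 6.038 + 1.22 + 0.0129 = 7.388 m²·K/W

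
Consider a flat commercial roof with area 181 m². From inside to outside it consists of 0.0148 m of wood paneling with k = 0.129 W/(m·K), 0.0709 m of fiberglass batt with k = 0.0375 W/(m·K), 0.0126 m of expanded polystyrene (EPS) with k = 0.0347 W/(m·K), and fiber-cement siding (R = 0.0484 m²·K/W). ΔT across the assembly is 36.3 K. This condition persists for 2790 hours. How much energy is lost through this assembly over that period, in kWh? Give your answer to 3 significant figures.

7580 kWh

0.0148/0.129 = 0.1147
0.0709/0.0375 = 1.891
0.0126/0.0347 = 0.3631
R_total = 0.1147 + 1.891 + 0.3631 + 0.0484 = 2.417 m²·K/W
Q = 181 × 36.3 / 2.417 = 2718 W
E = 2718 W × 2790 h / 1000 = 7585 kWh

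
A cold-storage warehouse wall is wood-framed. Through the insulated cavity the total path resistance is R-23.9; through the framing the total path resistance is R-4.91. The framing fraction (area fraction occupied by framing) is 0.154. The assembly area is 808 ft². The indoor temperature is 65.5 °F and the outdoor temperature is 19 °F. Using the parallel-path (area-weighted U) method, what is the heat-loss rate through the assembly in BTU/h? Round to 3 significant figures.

2510 BTU/h

U_eff = 0.846/23.9 + 0.154/4.91 = 0.0354 + 0.03136 = 0.06676
R_eff = 1/U_eff = 14.98 ft²·°F·h/BTU
Q = 808 × (65.5 − 19) / 14.98 = 2508 BTU/h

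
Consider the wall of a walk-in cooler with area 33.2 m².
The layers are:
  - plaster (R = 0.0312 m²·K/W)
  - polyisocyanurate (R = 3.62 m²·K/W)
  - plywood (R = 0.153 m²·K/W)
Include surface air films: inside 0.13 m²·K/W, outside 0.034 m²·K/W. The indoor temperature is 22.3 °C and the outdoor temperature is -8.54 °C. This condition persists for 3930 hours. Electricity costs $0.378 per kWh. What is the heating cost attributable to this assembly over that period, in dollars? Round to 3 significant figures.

383 dollars

R_total = 0.13 + 0.0312 + 3.62 + 0.153 + 0.034 = 3.968 m²·K/W
Q = 33.2 × (22.3 − (-8.54)) / 3.968 = 258 W
E = 258 W × 3930 h / 1000 = 1014 kWh
Cost = 1014 × 0.378 = $383.3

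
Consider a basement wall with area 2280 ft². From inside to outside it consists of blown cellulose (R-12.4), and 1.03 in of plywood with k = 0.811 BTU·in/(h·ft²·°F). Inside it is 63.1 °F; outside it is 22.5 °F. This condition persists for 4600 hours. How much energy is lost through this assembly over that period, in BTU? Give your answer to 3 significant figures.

1.03/0.811 = 1.27
R_total = 12.4 + 1.27 = 13.67 ft²·°F·h/BTU
Q = 2280 × (63.1 − 22.5) / 13.67 = 6772 BTU/h
E = 6772 × 4600 = 31150000 BTU

31100000 BTU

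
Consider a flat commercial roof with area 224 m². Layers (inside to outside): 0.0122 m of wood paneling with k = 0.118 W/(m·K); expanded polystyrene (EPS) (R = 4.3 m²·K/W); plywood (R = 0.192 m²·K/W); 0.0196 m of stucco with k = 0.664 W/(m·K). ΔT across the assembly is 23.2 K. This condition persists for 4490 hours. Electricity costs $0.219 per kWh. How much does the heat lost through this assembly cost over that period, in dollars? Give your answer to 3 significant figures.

1100 dollars

0.0122/0.118 = 0.1034
0.0196/0.664 = 0.02952
R_total = 0.1034 + 4.3 + 0.192 + 0.02952 = 4.625 m²·K/W
Q = 224 × 23.2 / 4.625 = 1124 W
E = 1124 W × 4490 h / 1000 = 5045 kWh
Cost = 5045 × 0.219 = $1105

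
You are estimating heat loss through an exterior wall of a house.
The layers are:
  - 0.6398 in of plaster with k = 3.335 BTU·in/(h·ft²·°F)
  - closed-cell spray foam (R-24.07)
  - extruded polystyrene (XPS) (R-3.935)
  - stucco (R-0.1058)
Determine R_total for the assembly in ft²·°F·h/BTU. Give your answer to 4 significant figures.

28.30 ft²·°F·h/BTU

0.6398/3.335 = 0.19184
R_total = 0.19184 + 24.07 + 3.935 + 0.1058 = 28.303 ft²·°F·h/BTU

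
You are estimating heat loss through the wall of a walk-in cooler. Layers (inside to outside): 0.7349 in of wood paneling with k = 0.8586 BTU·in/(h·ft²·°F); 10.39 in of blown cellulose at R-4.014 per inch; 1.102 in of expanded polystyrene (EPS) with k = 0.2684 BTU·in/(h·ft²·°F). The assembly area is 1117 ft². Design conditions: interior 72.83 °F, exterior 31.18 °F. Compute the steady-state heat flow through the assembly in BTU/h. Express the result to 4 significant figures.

0.7349/0.8586 = 0.85593
10.39 × 4.014 = 41.705
1.102/0.2684 = 4.1058
R_total = 0.85593 + 41.705 + 4.1058 = 46.667 ft²·°F·h/BTU
Q = A·ΔT/R = 1117 × (72.83 − 31.18) / 46.667 = 996.91 BTU/h

996.9 BTU/h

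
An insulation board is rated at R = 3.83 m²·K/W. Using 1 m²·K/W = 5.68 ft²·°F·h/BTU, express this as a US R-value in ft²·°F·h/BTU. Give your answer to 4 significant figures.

R_US = 3.83 × 5.68 = 21.754

21.75 ft²·°F·h/BTU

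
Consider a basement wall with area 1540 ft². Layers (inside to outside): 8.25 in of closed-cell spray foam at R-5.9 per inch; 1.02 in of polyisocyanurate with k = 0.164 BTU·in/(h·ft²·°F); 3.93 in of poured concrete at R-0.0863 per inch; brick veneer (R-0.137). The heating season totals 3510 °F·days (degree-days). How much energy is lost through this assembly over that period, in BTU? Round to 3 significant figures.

8.25 × 5.9 = 48.68
1.02/0.164 = 6.22
3.93 × 0.0863 = 0.3392
R_total = 48.68 + 6.22 + 0.3392 + 0.137 = 55.37 ft²·°F·h/BTU
E = A × HDD × 24 / R = 1540 × 3510 × 24 / 55.37 = 2343000 BTU

2340000 BTU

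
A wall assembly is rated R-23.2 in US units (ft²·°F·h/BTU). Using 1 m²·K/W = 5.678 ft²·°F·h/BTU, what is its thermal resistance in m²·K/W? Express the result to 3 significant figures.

R_SI = 23.2/5.678 = 4.086

4.09 m²·K/W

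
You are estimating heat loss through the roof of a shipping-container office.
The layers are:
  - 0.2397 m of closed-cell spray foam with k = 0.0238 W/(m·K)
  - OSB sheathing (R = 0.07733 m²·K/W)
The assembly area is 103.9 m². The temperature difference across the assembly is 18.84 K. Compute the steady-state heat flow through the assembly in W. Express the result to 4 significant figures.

192.9 W

0.2397/0.0238 = 10.071
R_total = 10.071 + 0.07733 = 10.149 m²·K/W
Q = A·ΔT/R = 103.9 × 18.84 / 10.149 = 192.88 W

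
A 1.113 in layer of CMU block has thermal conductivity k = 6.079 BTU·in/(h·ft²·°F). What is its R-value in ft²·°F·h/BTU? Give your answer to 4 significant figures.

R = L/k = 1.113/6.079 = 0.18309 ft²·°F·h/BTU

0.1831 ft²·°F·h/BTU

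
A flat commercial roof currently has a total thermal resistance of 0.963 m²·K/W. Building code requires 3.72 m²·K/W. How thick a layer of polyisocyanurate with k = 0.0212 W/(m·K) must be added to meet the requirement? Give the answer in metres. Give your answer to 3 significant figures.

0.0584 m

ΔR = 3.72 − 0.963 = 2.757 m²·K/W
L = ΔR × k = 2.757 × 0.0212 = 0.05845 m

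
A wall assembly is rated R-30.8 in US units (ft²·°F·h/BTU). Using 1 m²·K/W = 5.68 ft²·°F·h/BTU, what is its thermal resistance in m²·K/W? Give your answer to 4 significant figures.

5.423 m²·K/W

R_SI = 30.8/5.68 = 5.4225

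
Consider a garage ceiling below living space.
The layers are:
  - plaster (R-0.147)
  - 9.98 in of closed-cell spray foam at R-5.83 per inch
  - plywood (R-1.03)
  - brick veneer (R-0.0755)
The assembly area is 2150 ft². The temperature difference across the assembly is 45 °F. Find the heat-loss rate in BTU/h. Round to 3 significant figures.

9.98 × 5.83 = 58.18
R_total = 0.147 + 58.18 + 1.03 + 0.0755 = 59.44 ft²·°F·h/BTU
Q = A·ΔT/R = 2150 × 45 / 59.44 = 1628 BTU/h

1630 BTU/h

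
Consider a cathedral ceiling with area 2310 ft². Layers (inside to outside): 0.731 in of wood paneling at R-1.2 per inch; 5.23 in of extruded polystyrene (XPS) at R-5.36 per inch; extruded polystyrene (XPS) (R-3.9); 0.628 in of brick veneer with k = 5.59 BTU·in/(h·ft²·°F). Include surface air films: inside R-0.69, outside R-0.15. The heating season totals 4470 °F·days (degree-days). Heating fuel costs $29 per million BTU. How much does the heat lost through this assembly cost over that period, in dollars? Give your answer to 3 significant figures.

213 dollars

0.731 × 1.2 = 0.8772
5.23 × 5.36 = 28.03
0.628/5.59 = 0.1123
R_total = 0.69 + 0.8772 + 28.03 + 3.9 + 0.1123 + 0.15 = 33.76 ft²·°F·h/BTU
E = A × HDD × 24 / R = 2310 × 4470 × 24 / 33.76 = 7340000 BTU
Cost = 7340000/10⁶ × 29 = $212.9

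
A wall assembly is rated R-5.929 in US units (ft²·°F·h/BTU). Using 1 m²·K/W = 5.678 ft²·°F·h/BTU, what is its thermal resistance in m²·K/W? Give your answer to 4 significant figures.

1.044 m²·K/W

R_SI = 5.929/5.678 = 1.0442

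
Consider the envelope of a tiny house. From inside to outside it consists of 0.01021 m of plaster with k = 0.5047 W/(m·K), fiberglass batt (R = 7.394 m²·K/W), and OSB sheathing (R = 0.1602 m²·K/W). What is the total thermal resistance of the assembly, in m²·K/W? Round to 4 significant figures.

7.574 m²·K/W

0.01021/0.5047 = 0.02023
R_total = 0.02023 + 7.394 + 0.1602 = 7.5744 m²·K/W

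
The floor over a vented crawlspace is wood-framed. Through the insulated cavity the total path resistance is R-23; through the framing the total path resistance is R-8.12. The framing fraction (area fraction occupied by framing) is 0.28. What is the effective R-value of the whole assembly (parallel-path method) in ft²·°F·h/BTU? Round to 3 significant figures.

U_eff = 0.72/23 + 0.28/8.12 = 0.0313 + 0.03448 = 0.06579
R_eff = 1/U_eff = 15.2 ft²·°F·h/BTU

15.2 ft²·°F·h/BTU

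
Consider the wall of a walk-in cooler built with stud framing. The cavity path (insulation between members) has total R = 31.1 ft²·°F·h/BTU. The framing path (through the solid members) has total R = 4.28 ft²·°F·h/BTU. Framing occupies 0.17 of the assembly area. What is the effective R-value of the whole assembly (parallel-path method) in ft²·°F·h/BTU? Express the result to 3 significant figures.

U_eff = 0.83/31.1 + 0.17/4.28 = 0.02669 + 0.03972 = 0.06641
R_eff = 1/U_eff = 15.06 ft²·°F·h/BTU

15.1 ft²·°F·h/BTU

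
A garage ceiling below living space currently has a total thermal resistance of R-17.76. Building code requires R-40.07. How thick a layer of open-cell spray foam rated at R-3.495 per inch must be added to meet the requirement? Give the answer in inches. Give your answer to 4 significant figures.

ΔR = 40.07 − 17.76 = 22.31 ft²·°F·h/BTU
L = ΔR / (R/in) = 22.31/3.495 = 6.3834 in

6.383 in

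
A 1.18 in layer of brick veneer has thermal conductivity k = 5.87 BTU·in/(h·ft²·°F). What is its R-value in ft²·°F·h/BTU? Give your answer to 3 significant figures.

R = L/k = 1.18/5.87 = 0.201 ft²·°F·h/BTU

0.201 ft²·°F·h/BTU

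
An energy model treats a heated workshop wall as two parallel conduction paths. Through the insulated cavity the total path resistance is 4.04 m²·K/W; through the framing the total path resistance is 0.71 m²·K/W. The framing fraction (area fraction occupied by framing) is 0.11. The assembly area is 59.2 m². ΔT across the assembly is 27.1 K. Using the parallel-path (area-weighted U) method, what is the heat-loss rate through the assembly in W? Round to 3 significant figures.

U_eff = 0.89/4.04 + 0.11/0.71 = 0.2203 + 0.1549 = 0.3752
R_eff = 1/U_eff = 2.665 m²·K/W
Q = 59.2 × 27.1 / 2.665 = 602 W

602 W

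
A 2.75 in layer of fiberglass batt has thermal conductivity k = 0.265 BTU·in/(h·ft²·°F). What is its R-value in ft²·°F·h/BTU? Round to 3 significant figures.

R = L/k = 2.75/0.265 = 10.38 ft²·°F·h/BTU

10.4 ft²·°F·h/BTU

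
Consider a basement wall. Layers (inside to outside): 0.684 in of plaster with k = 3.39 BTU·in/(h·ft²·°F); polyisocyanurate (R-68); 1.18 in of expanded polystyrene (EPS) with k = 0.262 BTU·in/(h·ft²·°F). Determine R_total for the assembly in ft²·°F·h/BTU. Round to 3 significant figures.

0.684/3.39 = 0.2018
1.18/0.262 = 4.504
R_total = 0.2018 + 68 + 4.504 = 72.71 ft²·°F·h/BTU

72.7 ft²·°F·h/BTU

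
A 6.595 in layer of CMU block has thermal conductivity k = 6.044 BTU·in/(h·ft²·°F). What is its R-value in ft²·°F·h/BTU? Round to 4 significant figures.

1.091 ft²·°F·h/BTU

R = L/k = 6.595/6.044 = 1.0912 ft²·°F·h/BTU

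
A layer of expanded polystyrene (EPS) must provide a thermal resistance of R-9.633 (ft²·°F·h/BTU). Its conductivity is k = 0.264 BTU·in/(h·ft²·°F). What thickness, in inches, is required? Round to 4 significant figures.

2.543 in

L = R × k = 9.633 × 0.264 = 2.5431 in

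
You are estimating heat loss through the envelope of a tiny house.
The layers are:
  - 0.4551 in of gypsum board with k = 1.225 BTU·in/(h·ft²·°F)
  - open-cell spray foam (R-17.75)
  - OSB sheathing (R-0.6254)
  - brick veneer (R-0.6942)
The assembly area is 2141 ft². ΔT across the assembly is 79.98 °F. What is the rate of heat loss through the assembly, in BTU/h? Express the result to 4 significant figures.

0.4551/1.225 = 0.37151
R_total = 0.37151 + 17.75 + 0.6254 + 0.6942 = 19.441 ft²·°F·h/BTU
Q = A·ΔT/R = 2141 × 79.98 / 19.441 = 8808 BTU/h

8808 BTU/h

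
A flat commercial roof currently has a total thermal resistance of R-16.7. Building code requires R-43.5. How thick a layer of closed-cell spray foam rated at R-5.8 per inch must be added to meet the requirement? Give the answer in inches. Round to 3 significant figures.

ΔR = 43.5 − 16.7 = 26.8 ft²·°F·h/BTU
L = ΔR / (R/in) = 26.8/5.8 = 4.621 in

4.62 in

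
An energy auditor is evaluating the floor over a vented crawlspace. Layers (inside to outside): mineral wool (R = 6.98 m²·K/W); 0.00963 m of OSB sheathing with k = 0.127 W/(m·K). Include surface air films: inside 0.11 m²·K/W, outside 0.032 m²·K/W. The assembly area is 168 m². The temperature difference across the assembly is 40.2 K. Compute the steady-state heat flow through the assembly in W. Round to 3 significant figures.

0.00963/0.127 = 0.07583
R_total = 0.11 + 6.98 + 0.07583 + 0.032 = 7.198 m²·K/W
Q = A·ΔT/R = 168 × 40.2 / 7.198 = 938.3 W

938 W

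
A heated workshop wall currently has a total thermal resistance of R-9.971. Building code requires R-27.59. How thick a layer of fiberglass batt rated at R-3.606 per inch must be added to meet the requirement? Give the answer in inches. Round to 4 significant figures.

4.886 in

ΔR = 27.59 − 9.971 = 17.619 ft²·°F·h/BTU
L = ΔR / (R/in) = 17.619/3.606 = 4.886 in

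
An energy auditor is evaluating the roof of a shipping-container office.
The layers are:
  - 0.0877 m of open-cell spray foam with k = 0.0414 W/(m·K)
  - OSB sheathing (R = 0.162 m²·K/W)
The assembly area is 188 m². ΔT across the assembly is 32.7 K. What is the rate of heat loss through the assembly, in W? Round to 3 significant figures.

2700 W

0.0877/0.0414 = 2.118
R_total = 2.118 + 0.162 = 2.28 m²·K/W
Q = A·ΔT/R = 188 × 32.7 / 2.28 = 2696 W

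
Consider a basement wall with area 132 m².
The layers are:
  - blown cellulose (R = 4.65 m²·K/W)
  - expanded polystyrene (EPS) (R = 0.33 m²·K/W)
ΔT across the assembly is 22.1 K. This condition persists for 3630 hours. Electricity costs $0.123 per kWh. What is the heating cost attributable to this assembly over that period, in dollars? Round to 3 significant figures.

262 dollars

R_total = 4.65 + 0.33 = 4.98 m²·K/W
Q = 132 × 22.1 / 4.98 = 585.8 W
E = 585.8 W × 3630 h / 1000 = 2126 kWh
Cost = 2126 × 0.123 = $261.5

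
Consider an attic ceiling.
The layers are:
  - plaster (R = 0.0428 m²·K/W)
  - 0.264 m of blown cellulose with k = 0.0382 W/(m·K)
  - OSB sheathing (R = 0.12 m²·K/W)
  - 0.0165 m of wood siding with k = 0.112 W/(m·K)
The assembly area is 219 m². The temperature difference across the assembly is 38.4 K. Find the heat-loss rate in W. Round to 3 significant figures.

0.264/0.0382 = 6.911
0.0165/0.112 = 0.1473
R_total = 0.0428 + 6.911 + 0.12 + 0.1473 = 7.221 m²·K/W
Q = A·ΔT/R = 219 × 38.4 / 7.221 = 1165 W

1160 W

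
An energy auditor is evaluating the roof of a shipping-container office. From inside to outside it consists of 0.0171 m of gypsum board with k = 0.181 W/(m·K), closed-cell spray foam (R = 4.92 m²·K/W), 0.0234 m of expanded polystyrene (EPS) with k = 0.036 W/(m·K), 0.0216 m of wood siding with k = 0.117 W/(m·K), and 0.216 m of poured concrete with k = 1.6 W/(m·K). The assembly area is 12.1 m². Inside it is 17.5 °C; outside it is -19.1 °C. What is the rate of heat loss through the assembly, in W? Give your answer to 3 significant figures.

74.0 W

0.0171/0.181 = 0.09448
0.0234/0.036 = 0.65
0.0216/0.117 = 0.1846
0.216/1.6 = 0.135
R_total = 0.09448 + 4.92 + 0.65 + 0.1846 + 0.135 = 5.984 m²·K/W
Q = A·ΔT/R = 12.1 × (17.5 − (-19.1)) / 5.984 = 74.01 W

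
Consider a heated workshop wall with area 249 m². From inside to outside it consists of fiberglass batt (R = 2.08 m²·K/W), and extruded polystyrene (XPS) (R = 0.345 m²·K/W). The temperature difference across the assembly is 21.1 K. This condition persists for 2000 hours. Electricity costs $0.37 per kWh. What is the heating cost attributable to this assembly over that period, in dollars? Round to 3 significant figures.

R_total = 2.08 + 0.345 = 2.425 m²·K/W
Q = 249 × 21.1 / 2.425 = 2167 W
E = 2167 W × 2000 h / 1000 = 4333 kWh
Cost = 4333 × 0.37 = $1603

1600 dollars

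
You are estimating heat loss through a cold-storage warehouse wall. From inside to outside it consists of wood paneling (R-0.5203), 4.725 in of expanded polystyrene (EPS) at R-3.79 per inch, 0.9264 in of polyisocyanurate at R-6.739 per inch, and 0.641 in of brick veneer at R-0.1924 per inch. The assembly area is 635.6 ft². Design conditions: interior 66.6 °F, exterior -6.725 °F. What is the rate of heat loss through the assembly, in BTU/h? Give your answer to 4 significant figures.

4.725 × 3.79 = 17.908
0.9264 × 6.739 = 6.243
0.641 × 0.1924 = 0.12333
R_total = 0.5203 + 17.908 + 6.243 + 0.12333 = 24.794 ft²·°F·h/BTU
Q = A·ΔT/R = 635.6 × (66.6 − (-6.725)) / 24.794 = 1879.7 BTU/h

1880 BTU/h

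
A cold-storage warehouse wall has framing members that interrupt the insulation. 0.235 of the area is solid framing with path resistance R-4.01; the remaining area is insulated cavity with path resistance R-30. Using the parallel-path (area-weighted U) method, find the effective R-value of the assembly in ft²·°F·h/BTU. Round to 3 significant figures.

U_eff = 0.765/30 + 0.235/4.01 = 0.0255 + 0.0586 = 0.0841
R_eff = 1/U_eff = 11.89 ft²·°F·h/BTU

11.9 ft²·°F·h/BTU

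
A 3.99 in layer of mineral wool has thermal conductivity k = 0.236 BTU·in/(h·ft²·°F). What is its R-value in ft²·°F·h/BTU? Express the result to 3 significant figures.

16.9 ft²·°F·h/BTU

R = L/k = 3.99/0.236 = 16.91 ft²·°F·h/BTU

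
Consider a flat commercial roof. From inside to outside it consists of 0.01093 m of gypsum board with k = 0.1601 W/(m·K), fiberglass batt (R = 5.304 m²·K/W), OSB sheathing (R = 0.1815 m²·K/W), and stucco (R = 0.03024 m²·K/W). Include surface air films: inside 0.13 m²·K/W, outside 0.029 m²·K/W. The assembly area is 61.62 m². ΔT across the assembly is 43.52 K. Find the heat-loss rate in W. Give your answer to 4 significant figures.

0.01093/0.1601 = 0.06827
R_total = 0.13 + 0.06827 + 5.304 + 0.1815 + 0.03024 + 0.029 = 5.743 m²·K/W
Q = A·ΔT/R = 61.62 × 43.52 / 5.743 = 466.95 W

467.0 W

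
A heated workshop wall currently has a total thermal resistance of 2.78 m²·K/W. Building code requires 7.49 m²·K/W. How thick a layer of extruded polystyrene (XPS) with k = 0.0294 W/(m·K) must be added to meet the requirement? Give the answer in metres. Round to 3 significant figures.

ΔR = 7.49 − 2.78 = 4.71 m²·K/W
L = ΔR × k = 4.71 × 0.0294 = 0.1385 m

0.138 m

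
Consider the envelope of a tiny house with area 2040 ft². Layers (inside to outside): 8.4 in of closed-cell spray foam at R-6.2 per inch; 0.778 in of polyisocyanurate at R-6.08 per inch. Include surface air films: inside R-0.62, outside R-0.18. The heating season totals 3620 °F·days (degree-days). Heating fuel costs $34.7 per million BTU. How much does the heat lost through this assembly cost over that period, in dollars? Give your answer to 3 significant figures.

107 dollars

8.4 × 6.2 = 52.08
0.778 × 6.08 = 4.73
R_total = 0.62 + 52.08 + 4.73 + 0.18 = 57.61 ft²·°F·h/BTU
E = A × HDD × 24 / R = 2040 × 3620 × 24 / 57.61 = 3076000 BTU
Cost = 3076000/10⁶ × 34.7 = $106.8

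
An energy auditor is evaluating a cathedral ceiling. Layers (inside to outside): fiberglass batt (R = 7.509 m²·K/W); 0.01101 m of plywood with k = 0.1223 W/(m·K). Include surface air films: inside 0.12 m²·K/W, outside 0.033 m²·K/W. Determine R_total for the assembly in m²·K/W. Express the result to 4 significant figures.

7.752 m²·K/W

0.01101/0.1223 = 0.090025
R_total = 0.12 + 7.509 + 0.090025 + 0.033 = 7.752 m²·K/W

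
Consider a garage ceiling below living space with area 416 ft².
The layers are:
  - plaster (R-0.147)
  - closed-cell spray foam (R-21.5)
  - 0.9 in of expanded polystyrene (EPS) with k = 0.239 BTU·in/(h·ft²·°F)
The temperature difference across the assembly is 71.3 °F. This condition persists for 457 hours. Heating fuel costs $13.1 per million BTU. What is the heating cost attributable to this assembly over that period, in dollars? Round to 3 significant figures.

0.9/0.239 = 3.766
R_total = 0.147 + 21.5 + 3.766 = 25.41 ft²·°F·h/BTU
Q = 416 × 71.3 / 25.41 = 1167 BTU/h
E = 1167 × 457 = 533400 BTU
Cost = 533400/10⁶ × 13.1 = $6.987

6.99 dollars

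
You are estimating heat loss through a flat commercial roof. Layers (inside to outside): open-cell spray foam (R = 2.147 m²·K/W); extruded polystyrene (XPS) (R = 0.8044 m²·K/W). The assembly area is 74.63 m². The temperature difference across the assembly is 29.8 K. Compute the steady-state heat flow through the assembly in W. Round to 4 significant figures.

753.5 W

R_total = 2.147 + 0.8044 = 2.9514 m²·K/W
Q = A·ΔT/R = 74.63 × 29.8 / 2.9514 = 753.53 W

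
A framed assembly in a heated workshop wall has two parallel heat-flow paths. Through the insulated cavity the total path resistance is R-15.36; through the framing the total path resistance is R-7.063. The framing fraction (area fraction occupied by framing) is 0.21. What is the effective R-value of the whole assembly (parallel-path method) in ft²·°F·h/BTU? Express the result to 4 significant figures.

U_eff = 0.79/15.36 + 0.21/7.063 = 0.051432 + 0.029732 = 0.081165
R_eff = 1/U_eff = 12.321 ft²·°F·h/BTU

12.32 ft²·°F·h/BTU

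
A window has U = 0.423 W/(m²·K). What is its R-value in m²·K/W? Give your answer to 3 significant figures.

2.36 m²·K/W

R = 1/U = 1/0.423 = 2.364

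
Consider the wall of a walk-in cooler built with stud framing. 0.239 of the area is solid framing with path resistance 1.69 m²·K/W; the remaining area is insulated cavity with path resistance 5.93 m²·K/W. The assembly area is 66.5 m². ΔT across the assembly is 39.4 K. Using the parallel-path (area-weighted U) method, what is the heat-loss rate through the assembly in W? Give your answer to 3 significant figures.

U_eff = 0.761/5.93 + 0.239/1.69 = 0.1283 + 0.1414 = 0.2698
R_eff = 1/U_eff = 3.707 m²·K/W
Q = 66.5 × 39.4 / 3.707 = 706.8 W

707 W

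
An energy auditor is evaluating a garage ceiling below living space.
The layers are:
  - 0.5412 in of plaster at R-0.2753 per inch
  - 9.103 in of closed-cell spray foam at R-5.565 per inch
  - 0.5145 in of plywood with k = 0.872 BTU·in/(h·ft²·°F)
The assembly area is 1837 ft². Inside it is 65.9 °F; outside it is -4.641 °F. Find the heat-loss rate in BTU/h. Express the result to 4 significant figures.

2521 BTU/h

0.5412 × 0.2753 = 0.14899
9.103 × 5.565 = 50.658
0.5145/0.872 = 0.59002
R_total = 0.14899 + 50.658 + 0.59002 = 51.397 ft²·°F·h/BTU
Q = A·ΔT/R = 1837 × (65.9 − (-4.641)) / 51.397 = 2521.2 BTU/h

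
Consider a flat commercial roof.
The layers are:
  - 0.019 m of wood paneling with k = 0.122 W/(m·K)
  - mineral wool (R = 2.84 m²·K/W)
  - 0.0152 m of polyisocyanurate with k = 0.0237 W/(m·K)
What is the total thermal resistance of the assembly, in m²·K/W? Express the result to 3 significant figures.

3.64 m²·K/W

0.019/0.122 = 0.1557
0.0152/0.0237 = 0.6414
R_total = 0.1557 + 2.84 + 0.6414 = 3.637 m²·K/W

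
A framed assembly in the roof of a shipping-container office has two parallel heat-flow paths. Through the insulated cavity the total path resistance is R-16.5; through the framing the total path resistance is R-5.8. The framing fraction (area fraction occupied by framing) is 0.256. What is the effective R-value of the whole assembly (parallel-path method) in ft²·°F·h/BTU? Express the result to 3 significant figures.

11.2 ft²·°F·h/BTU

U_eff = 0.744/16.5 + 0.256/5.8 = 0.04509 + 0.04414 = 0.08923
R_eff = 1/U_eff = 11.21 ft²·°F·h/BTU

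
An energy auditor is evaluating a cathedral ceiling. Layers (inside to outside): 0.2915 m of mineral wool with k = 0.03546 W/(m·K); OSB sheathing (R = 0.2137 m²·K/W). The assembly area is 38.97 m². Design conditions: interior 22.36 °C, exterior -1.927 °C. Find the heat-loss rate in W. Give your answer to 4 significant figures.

0.2915/0.03546 = 8.2205
R_total = 8.2205 + 0.2137 = 8.4342 m²·K/W
Q = A·ΔT/R = 38.97 × (22.36 − (-1.927)) / 8.4342 = 112.22 W

112.2 W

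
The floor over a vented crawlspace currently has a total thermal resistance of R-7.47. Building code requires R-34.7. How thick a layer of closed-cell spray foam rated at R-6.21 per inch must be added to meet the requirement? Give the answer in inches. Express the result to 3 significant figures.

4.38 in

ΔR = 34.7 − 7.47 = 27.23 ft²·°F·h/BTU
L = ΔR / (R/in) = 27.23/6.21 = 4.385 in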